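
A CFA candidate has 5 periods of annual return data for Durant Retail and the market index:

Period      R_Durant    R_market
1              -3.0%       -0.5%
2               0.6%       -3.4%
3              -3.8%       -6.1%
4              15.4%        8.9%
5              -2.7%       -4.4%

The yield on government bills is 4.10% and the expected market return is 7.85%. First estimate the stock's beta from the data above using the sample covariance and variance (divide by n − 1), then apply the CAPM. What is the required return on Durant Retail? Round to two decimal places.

Mean R_i = (-3.0 + 0.6 − 3.8 + 15.4 − 2.7) / 5 = 1.3000%
Mean R_m = (-0.5 − 3.4 − 6.1 + 8.9 − 4.4) / 5 = -1.1000%
Σ(R_i − R̄_i)(R_m − R̄_m) = 178.7300  ⇒  Cov = 178.7300 / 4 = 44.6825
Σ(R_m − R̄_m)² = 141.5400  ⇒  Var(R_m) = 141.5400 / 4 = 35.3850
β = Cov / Var(R_m) = 44.6825 / 35.3850 = 1.2628
MRP = 7.85% − 4.10% = 3.75%
E(R) = R_f + β × MRP = 4.10% + 1.2628 × 3.75% = 8.84%

8.84%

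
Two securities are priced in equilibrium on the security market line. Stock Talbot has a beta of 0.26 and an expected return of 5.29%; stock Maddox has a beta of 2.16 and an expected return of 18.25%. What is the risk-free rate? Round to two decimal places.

3.52%

Both satisfy E(R) = R_f + β·MRP, so the slope of the SML is
MRP = (18.25% − 5.29%) / (2.16 − 0.26) = 12.96% / 1.90 = 6.8211%
R_f = E(R_Talbot) − β_Talbot·MRP = 5.29% − 0.26 × 6.8211% = 3.5165%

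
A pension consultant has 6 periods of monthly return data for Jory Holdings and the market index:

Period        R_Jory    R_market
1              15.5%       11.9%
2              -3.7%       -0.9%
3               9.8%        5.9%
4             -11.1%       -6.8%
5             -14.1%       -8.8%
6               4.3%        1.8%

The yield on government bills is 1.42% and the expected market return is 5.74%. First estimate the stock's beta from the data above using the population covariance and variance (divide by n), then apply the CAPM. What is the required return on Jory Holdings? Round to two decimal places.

Mean R_i = (15.5 − 3.7 + 9.8 − 11.1 − 14.1 + 4.3) / 6 = 0.1167%
Mean R_m = (11.9 − 0.9 + 5.9 − 6.8 − 8.8 + 1.8) / 6 = 0.5167%
Σ(R_i − R̄_i)(R_m − R̄_m) = 452.5383  ⇒  Cov = 452.5383 / 6 = 75.4231
Σ(R_m − R̄_m)² = 302.5483  ⇒  Var(R_m) = 302.5483 / 6 = 50.4247
β = Cov / Var(R_m) = 75.4231 / 50.4247 = 1.4958
MRP = 5.74% − 1.42% = 4.32%
E(R) = R_f + β × MRP = 1.42% + 1.4958 × 4.32% = 7.88%

7.88%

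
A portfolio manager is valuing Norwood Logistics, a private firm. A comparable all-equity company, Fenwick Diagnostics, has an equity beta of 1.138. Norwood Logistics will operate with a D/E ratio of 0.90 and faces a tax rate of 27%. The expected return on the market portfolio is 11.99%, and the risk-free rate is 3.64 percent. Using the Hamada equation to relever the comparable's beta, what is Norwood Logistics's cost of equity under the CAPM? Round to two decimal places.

19.39%

β_L = β_U × [1 + (1 − t)(D/E)] = 1.138 × [1 + (1 − 0.27) × 0.90]
    = 1.138 × [1 + 0.73 × 0.90] = 1.138 × 1.6570 = 1.8857
MRP = 11.99% − 3.64% = 8.35%
E(R) = R_f + β_L × MRP = 3.64% + 1.8857 × 8.35% = 19.39%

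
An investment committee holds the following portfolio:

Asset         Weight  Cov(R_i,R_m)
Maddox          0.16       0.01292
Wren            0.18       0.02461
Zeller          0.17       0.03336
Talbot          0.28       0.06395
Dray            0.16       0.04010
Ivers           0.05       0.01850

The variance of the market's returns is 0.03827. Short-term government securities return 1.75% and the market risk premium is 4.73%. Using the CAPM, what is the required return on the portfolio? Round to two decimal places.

6.37%

β_Maddox = 0.01292 / 0.03827 = 0.3376
β_Wren = 0.02461 / 0.03827 = 0.6431
β_Zeller = 0.03336 / 0.03827 = 0.8717
β_Talbot = 0.06395 / 0.03827 = 1.6710
β_Dray = 0.04010 / 0.03827 = 1.0478
β_Ivers = 0.01850 / 0.03827 = 0.4834
β_P = Σ w_i β_i = 0.16×0.3376 + 0.18×0.6431 + 0.17×0.8717 + 0.28×1.6710 + 0.16×1.0478 + 0.05×0.4834 = 0.9777
E(R_P) = R_f + β_P × MRP = 1.75% + 0.9777 × 4.73% = 6.37%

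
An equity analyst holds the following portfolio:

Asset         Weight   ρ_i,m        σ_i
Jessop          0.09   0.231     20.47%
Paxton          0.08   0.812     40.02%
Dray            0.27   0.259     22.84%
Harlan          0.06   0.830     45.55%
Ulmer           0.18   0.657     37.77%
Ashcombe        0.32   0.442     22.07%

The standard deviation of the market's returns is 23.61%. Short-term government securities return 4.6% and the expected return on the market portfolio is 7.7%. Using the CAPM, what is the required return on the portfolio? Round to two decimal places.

β_Jessop = 0.231 × 20.47% / 23.61% = 0.2003
β_Paxton = 0.812 × 40.02% / 23.61% = 1.3764
β_Dray = 0.259 × 22.84% / 23.61% = 0.2506
β_Harlan = 0.830 × 45.55% / 23.61% = 1.6013
β_Ulmer = 0.657 × 37.77% / 23.61% = 1.0510
β_Ashcombe = 0.442 × 22.07% / 23.61% = 0.4132
β_P = Σ w_i β_i = 0.09×0.2003 + 0.08×1.3764 + 0.27×0.2506 + 0.06×1.6013 + 0.18×1.0510 + 0.32×0.4132 = 0.6133
MRP = 7.7% − 4.6% = 3.10%
E(R_P) = R_f + β_P × MRP = 4.6% + 0.6133 × 3.1% = 6.50%

6.50%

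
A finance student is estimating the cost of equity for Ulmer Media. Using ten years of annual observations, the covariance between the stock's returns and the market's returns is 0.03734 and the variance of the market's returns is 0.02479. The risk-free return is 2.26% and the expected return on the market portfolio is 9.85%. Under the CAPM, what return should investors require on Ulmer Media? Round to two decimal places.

β = Cov(R_i, R_m) / Var(R_m) = 0.03734 / 0.02479 = 1.5063
MRP = 9.85% − 2.26% = 7.59%
E(R) = R_f + β × MRP = 2.26% + 1.5063 × 7.59% = 13.69%

13.69%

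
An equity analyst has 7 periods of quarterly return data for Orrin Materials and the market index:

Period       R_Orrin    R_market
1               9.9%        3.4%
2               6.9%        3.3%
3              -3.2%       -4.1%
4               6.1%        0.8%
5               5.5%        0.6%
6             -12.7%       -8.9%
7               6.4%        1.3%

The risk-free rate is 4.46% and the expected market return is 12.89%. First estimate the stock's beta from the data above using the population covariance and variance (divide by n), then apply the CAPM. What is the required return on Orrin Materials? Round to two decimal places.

19.21%

Mean R_i = (9.9 + 6.9 − 3.2 + 6.1 + 5.5 − 12.7 + 6.4) / 7 = 2.7000%
Mean R_m = (3.4 + 3.3 − 4.1 + 0.8 + 0.6 − 8.9 + 1.3) / 7 = -0.5143%
Σ(R_i − R̄_i)(R_m − R̄_m) = 208.8000  ⇒  Cov = 208.8000 / 7 = 29.8286
Σ(R_m − R̄_m)² = 119.3086  ⇒  Var(R_m) = 119.3086 / 7 = 17.0441
β = Cov / Var(R_m) = 29.8286 / 17.0441 = 1.7501
MRP = 12.89% − 4.46% = 8.43%
E(R) = R_f + β × MRP = 4.46% + 1.7501 × 8.43% = 19.21%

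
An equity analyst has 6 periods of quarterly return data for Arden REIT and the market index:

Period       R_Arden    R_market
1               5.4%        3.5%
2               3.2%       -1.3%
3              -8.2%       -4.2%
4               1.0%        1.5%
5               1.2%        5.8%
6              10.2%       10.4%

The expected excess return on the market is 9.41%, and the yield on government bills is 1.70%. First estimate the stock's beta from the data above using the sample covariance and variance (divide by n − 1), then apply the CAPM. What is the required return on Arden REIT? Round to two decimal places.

Mean R_i = (5.4 + 3.2 − 8.2 + 1.0 + 1.2 + 10.2) / 6 = 2.1333%
Mean R_m = (3.5 − 1.3 − 4.2 + 1.5 + 5.8 + 10.4) / 6 = 2.6167%
Σ(R_i − R̄_i)(R_m − R̄_m) = 130.2267  ⇒  Cov = 130.2267 / 5 = 26.0453
Σ(R_m − R̄_m)² = 134.5483  ⇒  Var(R_m) = 134.5483 / 5 = 26.9097
β = Cov / Var(R_m) = 26.0453 / 26.9097 = 0.9679
E(R) = R_f + β × MRP = 1.70% + 0.9679 × 9.41% = 10.81%

10.81%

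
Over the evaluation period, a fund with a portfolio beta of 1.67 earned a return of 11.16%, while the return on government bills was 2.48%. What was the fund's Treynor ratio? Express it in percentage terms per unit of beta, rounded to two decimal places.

5.20%

Treynor = (R_P − R_f) / β_P = (11.16% − 2.48%) / 1.6700 = 8.68% / 1.6700 = 5.20%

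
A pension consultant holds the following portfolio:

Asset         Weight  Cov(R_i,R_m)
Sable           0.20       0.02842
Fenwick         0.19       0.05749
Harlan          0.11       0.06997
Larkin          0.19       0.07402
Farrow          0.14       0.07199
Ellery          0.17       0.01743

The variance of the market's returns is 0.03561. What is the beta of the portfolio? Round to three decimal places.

1.444

β_Sable = 0.02842 / 0.03561 = 0.7981
β_Fenwick = 0.05749 / 0.03561 = 1.6144
β_Harlan = 0.06997 / 0.03561 = 1.9649
β_Larkin = 0.07402 / 0.03561 = 2.0786
β_Farrow = 0.07199 / 0.03561 = 2.0216
β_Ellery = 0.01743 / 0.03561 = 0.4895
β_P = Σ w_i β_i = 0.20×0.7981 + 0.19×1.6144 + 0.11×1.9649 + 0.19×2.0786 + 0.14×2.0216 + 0.17×0.4895 = 1.4437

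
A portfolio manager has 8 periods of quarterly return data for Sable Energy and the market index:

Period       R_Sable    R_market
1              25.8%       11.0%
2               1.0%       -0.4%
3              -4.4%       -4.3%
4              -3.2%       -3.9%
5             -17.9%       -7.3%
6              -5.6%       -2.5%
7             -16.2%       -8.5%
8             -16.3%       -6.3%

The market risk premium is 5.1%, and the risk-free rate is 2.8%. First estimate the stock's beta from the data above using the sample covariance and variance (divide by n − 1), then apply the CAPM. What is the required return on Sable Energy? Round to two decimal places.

14.32%

Mean R_i = (25.8 + 1.0 − 4.4 − 3.2 − 17.9 − 5.6 − 16.2 − 16.3) / 8 = -4.6000%
Mean R_m = (11.0 − 0.4 − 4.3 − 3.9 − 7.3 − 2.5 − 8.5 − 6.3) / 8 = -2.7750%
Σ(R_i − R̄_i)(R_m − R̄_m) = 597.7400  ⇒  Cov = 597.7400 / 7 = 85.3914
Σ(R_m − R̄_m)² = 264.7350  ⇒  Var(R_m) = 264.7350 / 7 = 37.8193
β = Cov / Var(R_m) = 85.3914 / 37.8193 = 2.2579
E(R) = R_f + β × MRP = 2.8% + 2.2579 × 5.1% = 14.32%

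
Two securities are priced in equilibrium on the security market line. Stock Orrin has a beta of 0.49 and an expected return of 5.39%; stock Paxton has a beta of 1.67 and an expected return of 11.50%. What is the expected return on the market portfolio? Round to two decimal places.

Both satisfy E(R) = R_f + β·MRP, so the slope of the SML is
MRP = (11.50% − 5.39%) / (1.67 − 0.49) = 6.11% / 1.18 = 5.1780%
R_f = E(R_Orrin) − β_Orrin·MRP = 5.39% − 0.49 × 5.1780% = 2.8528%
E(R_m) = R_f + MRP = 2.8528% + 5.1780% = 8.03%

8.03%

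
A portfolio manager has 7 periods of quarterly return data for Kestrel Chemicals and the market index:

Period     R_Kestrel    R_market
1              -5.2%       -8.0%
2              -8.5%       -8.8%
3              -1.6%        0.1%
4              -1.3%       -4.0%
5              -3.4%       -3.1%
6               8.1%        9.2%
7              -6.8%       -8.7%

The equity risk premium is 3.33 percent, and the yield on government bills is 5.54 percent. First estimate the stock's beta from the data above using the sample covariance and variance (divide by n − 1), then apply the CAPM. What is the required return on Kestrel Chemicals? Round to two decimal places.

8.25%

Mean R_i = (-5.2 − 8.5 − 1.6 − 1.3 − 3.4 + 8.1 − 6.8) / 7 = -2.6714%
Mean R_m = (-8.0 − 8.8 + 0.1 − 4.0 − 3.1 + 9.2 − 8.7) / 7 = -3.3286%
Σ(R_i − R̄_i)(R_m − R̄_m) = 203.4157  ⇒  Cov = 203.4157 / 6 = 33.9026
Σ(R_m − R̄_m)² = 249.8343  ⇒  Var(R_m) = 249.8343 / 6 = 41.6391
β = Cov / Var(R_m) = 33.9026 / 41.6391 = 0.8142
E(R) = R_f + β × MRP = 5.54% + 0.8142 × 3.33% = 8.25%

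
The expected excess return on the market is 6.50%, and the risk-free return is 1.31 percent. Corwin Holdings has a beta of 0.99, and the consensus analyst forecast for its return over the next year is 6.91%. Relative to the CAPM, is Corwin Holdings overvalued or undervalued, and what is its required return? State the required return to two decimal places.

Overvalued; required return 7.75%

Required return = R_f + β·MRP = 1.31% + 0.99 × 6.50% = 7.75%
Forecast 6.91% < required 7.75% → the stock plots below the SML → overvalued.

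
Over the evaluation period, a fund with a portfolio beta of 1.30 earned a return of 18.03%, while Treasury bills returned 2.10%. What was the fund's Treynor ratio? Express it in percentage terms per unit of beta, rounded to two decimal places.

Treynor = (R_P − R_f) / β_P = (18.03% − 2.10%) / 1.3000 = 15.93% / 1.3000 = 12.25%

12.25%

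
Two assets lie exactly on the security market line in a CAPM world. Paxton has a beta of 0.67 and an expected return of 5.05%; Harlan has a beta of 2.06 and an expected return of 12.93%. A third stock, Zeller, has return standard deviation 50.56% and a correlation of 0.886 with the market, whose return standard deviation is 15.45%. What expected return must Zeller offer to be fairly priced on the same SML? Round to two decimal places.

17.69%

MRP = (12.93% − 5.05%) / (2.06 − 0.67) = 5.6691%
R_f = 5.05% − 0.67 × 5.6691% = 1.2517%
β_Zeller = ρ·σ_i/σ_m = 0.886 × 50.56 / 15.45 = 2.8994
E(R_Zeller) = R_f + β × MRP = 1.2517% + 2.8994 × 5.6691% = 17.69%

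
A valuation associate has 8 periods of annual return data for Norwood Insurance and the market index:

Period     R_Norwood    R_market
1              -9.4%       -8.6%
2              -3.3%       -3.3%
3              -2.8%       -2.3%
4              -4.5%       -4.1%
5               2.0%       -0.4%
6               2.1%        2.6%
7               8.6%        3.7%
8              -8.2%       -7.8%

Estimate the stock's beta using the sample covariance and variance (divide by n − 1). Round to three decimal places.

Mean R_i = (-9.4 − 3.3 − 2.8 − 4.5 + 2.0 + 2.1 + 8.6 − 8.2) / 8 = -1.9375%
Mean R_m = (-8.6 − 3.3 − 2.3 − 4.1 − 0.4 + 2.6 + 3.7 − 7.8) / 8 = -2.5250%
Σ(R_i − R̄_i)(R_m − R̄_m) = 177.9225  ⇒  Cov = 177.9225 / 7 = 25.4175
Σ(R_m − R̄_m)² = 137.3950  ⇒  Var(R_m) = 137.3950 / 7 = 19.6279
β = Cov / Var(R_m) = 25.4175 / 19.6279 = 1.2950

1.295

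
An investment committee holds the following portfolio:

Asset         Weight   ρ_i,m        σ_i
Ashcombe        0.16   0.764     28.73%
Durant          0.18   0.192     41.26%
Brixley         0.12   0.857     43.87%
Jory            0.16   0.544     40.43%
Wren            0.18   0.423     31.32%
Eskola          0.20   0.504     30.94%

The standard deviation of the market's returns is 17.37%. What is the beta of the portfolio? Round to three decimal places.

1.063

β_Ashcombe = 0.764 × 28.73% / 17.37% = 1.2637
β_Durant = 0.192 × 41.26% / 17.37% = 0.4561
β_Brixley = 0.857 × 43.87% / 17.37% = 2.1645
β_Jory = 0.544 × 40.43% / 17.37% = 1.2662
β_Wren = 0.423 × 31.32% / 17.37% = 0.7627
β_Eskola = 0.504 × 30.94% / 17.37% = 0.8977
β_P = Σ w_i β_i = 0.16×1.2637 + 0.18×0.4561 + 0.12×2.1645 + 0.16×1.2662 + 0.18×0.7627 + 0.20×0.8977 = 1.0634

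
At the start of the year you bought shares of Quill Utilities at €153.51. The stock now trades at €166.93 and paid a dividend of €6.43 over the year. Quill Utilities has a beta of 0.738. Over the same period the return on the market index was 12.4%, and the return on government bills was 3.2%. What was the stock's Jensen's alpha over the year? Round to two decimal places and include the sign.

Realised HPR = (P1 + D1 − P0) / P0 = (166.93 + 6.43 − 153.51) / 153.51 = 19.85 / 153.51 = 12.9308%
MRP = 12.4% − 3.2% = 9.20%
CAPM required = R_f + β·MRP = 3.2% + 0.738 × 9.2% = 9.9896%
α = realised − required = 12.9308% − 9.9896% = +2.94%

+2.94%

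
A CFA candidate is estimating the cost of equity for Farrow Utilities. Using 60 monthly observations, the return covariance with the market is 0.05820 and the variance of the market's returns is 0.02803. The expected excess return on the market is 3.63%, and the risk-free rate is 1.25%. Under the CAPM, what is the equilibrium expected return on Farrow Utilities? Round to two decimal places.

8.79%

β = Cov(R_i, R_m) / Var(R_m) = 0.05820 / 0.02803 = 2.0763
E(R) = R_f + β × MRP = 1.25% + 2.0763 × 3.63% = 8.79%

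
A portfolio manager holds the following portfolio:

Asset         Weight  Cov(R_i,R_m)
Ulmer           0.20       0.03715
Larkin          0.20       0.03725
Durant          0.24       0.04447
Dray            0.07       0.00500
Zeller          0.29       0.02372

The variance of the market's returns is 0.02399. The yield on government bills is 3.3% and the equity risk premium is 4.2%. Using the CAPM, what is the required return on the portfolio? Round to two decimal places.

β_Ulmer = 0.03715 / 0.02399 = 1.5486
β_Larkin = 0.03725 / 0.02399 = 1.5527
β_Durant = 0.04447 / 0.02399 = 1.8537
β_Dray = 0.00500 / 0.02399 = 0.2084
β_Zeller = 0.02372 / 0.02399 = 0.9887
β_P = Σ w_i β_i = 0.20×1.5486 + 0.20×1.5527 + 0.24×1.8537 + 0.07×0.2084 + 0.29×0.9887 = 1.3665
E(R_P) = R_f + β_P × MRP = 3.3% + 1.3665 × 4.2% = 9.04%

9.04%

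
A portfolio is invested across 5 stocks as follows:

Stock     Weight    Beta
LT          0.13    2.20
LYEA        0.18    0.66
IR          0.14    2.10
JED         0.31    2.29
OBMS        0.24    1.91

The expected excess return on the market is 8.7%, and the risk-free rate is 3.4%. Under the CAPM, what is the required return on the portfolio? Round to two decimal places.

β_P = Σ w_i β_i = 0.13×2.20 + 0.18×0.66 + 0.14×2.10 + 0.31×2.29 + 0.24×1.91 = 1.8671
E(R_P) = R_f + β_P × MRP = 3.4% + 1.8671 × 8.7% = 19.64%

19.64%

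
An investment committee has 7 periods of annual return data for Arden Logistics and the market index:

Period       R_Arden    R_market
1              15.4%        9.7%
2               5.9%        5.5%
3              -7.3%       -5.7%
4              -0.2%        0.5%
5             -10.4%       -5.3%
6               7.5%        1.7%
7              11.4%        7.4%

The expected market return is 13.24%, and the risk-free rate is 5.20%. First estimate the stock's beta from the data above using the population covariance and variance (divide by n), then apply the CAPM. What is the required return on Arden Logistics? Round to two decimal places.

17.57%

Mean R_i = (15.4 + 5.9 − 7.3 − 0.2 − 10.4 + 7.5 + 11.4) / 7 = 3.1857%
Mean R_m = (9.7 + 5.5 − 5.7 + 0.5 − 5.3 + 1.7 + 7.4) / 7 = 1.9714%
Σ(R_i − R̄_i)(R_m − R̄_m) = 331.6071  ⇒  Cov = 331.6071 / 7 = 47.3724
Σ(R_m − R̄_m)² = 215.6143  ⇒  Var(R_m) = 215.6143 / 7 = 30.8020
β = Cov / Var(R_m) = 47.3724 / 30.8020 = 1.5380
MRP = 13.24% − 5.20% = 8.04%
E(R) = R_f + β × MRP = 5.20% + 1.5380 × 8.04% = 17.57%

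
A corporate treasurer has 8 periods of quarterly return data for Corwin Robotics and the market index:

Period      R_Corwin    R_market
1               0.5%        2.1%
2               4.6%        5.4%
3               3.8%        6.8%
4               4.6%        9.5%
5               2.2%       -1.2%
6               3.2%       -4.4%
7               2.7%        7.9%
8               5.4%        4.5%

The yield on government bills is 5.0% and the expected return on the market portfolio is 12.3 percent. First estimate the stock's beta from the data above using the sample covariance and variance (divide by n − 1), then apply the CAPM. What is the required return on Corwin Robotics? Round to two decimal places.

5.98%

Mean R_i = (0.5 + 4.6 + 3.8 + 4.6 + 2.2 + 3.2 + 2.7 + 5.4) / 8 = 3.3750%
Mean R_m = (2.1 + 5.4 + 6.8 + 9.5 − 1.2 − 4.4 + 7.9 + 4.5) / 8 = 3.8250%
Σ(R_i − R̄_i)(R_m − R̄_m) = 21.0650  ⇒  Cov = 21.0650 / 7 = 3.0093
Σ(R_m − R̄_m)² = 156.4750  ⇒  Var(R_m) = 156.4750 / 7 = 22.3536
β = Cov / Var(R_m) = 3.0093 / 22.3536 = 0.1346
MRP = 12.3% − 5.0% = 7.30%
E(R) = R_f + β × MRP = 5.0% + 0.1346 × 7.3% = 5.98%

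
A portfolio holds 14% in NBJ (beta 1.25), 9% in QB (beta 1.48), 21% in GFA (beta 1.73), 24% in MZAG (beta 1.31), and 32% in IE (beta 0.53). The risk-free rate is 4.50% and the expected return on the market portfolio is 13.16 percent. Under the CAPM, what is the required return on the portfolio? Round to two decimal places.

β_P = Σ w_i β_i = 0.14×1.25 + 0.09×1.48 + 0.21×1.73 + 0.24×1.31 + 0.32×0.53 = 1.1555
MRP = 13.16% − 4.50% = 8.66%
E(R_P) = R_f + β_P × MRP = 4.50% + 1.1555 × 8.66% = 14.51%

14.51%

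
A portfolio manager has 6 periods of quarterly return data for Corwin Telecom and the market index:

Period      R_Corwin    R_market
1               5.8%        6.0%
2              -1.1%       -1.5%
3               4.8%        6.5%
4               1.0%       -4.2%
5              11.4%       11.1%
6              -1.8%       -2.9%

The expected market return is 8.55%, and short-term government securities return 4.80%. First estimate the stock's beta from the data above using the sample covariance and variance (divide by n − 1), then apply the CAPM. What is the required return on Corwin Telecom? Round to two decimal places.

Mean R_i = (5.8 − 1.1 + 4.8 + 1.0 + 11.4 − 1.8) / 6 = 3.3500%
Mean R_m = (6.0 − 1.5 + 6.5 − 4.2 + 11.1 − 2.9) / 6 = 2.5000%
Σ(R_i − R̄_i)(R_m − R̄_m) = 144.9600  ⇒  Cov = 144.9600 / 5 = 28.9920
Σ(R_m − R̄_m)² = 192.2600  ⇒  Var(R_m) = 192.2600 / 5 = 38.4520
β = Cov / Var(R_m) = 28.9920 / 38.4520 = 0.7540
MRP = 8.55% − 4.80% = 3.75%
E(R) = R_f + β × MRP = 4.80% + 0.7540 × 3.75% = 7.63%

7.63%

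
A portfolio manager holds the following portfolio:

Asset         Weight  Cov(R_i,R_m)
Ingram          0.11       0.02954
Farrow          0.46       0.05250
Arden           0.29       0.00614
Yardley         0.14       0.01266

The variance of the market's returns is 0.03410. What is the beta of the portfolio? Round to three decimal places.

β_Ingram = 0.02954 / 0.03410 = 0.8663
β_Farrow = 0.05250 / 0.03410 = 1.5396
β_Arden = 0.00614 / 0.03410 = 0.1801
β_Yardley = 0.01266 / 0.03410 = 0.3713
β_P = Σ w_i β_i = 0.11×0.8663 + 0.46×1.5396 + 0.29×0.1801 + 0.14×0.3713 = 0.9077

0.908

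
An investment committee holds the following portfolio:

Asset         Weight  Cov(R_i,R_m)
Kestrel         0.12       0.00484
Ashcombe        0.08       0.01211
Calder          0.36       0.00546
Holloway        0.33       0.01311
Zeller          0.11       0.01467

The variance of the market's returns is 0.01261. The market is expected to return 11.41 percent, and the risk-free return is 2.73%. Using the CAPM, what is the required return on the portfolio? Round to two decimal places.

β_Kestrel = 0.00484 / 0.01261 = 0.3838
β_Ashcombe = 0.01211 / 0.01261 = 0.9603
β_Calder = 0.00546 / 0.01261 = 0.4330
β_Holloway = 0.01311 / 0.01261 = 1.0397
β_Zeller = 0.01467 / 0.01261 = 1.1634
β_P = Σ w_i β_i = 0.12×0.3838 + 0.08×0.9603 + 0.36×0.4330 + 0.33×1.0397 + 0.11×1.1634 = 0.7498
MRP = 11.41% − 2.73% = 8.68%
E(R_P) = R_f + β_P × MRP = 2.73% + 0.7498 × 8.68% = 9.24%

9.24%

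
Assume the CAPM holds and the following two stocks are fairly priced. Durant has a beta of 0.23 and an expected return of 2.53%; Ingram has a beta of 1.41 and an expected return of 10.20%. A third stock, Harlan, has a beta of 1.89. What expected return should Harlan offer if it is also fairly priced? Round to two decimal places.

MRP (SML slope) = (10.20% − 2.53%) / (1.41 − 0.23) = 7.67% / 1.18 = 6.5000%
R_f (intercept) = 2.53% − 0.23 × 6.5000% = 1.0350%
E(R_Harlan) = R_f + β × MRP = 1.0350% + 1.89 × 6.5000% = 13.32%

13.32%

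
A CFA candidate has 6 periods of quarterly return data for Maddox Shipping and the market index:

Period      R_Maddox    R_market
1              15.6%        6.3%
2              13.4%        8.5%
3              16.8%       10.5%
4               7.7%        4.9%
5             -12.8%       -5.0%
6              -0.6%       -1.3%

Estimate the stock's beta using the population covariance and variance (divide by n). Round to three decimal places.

Mean R_i = (15.6 + 13.4 + 16.8 + 7.7 − 12.8 − 0.6) / 6 = 6.6833%
Mean R_m = (6.3 + 8.5 + 10.5 + 4.9 − 5.0 − 1.3) / 6 = 3.9833%
Σ(R_i − R̄_i)(R_m − R̄_m) = 331.3583  ⇒  Cov = 331.3583 / 6 = 55.2264
Σ(R_m − R̄_m)² = 177.6883  ⇒  Var(R_m) = 177.6883 / 6 = 29.6147
β = Cov / Var(R_m) = 55.2264 / 29.6147 = 1.8648

1.865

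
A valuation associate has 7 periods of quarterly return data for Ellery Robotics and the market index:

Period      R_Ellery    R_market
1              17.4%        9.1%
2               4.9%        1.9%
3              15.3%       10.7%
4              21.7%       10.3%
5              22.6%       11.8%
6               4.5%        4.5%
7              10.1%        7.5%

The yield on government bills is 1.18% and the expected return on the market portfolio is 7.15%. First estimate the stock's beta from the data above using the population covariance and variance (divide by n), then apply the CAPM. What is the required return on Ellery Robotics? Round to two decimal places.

Mean R_i = (17.4 + 4.9 + 15.3 + 21.7 + 22.6 + 4.5 + 10.1) / 7 = 13.7857%
Mean R_m = (9.1 + 1.9 + 10.7 + 10.3 + 11.8 + 4.5 + 7.5) / 7 = 7.9714%
Σ(R_i − R̄_i)(R_m − R̄_m) = 148.3071  ⇒  Cov = 148.3071 / 7 = 21.1867
Σ(R_m − R̄_m)² = 77.9343  ⇒  Var(R_m) = 77.9343 / 7 = 11.1335
β = Cov / Var(R_m) = 21.1867 / 11.1335 = 1.9030
MRP = 7.15% − 1.18% = 5.97%
E(R) = R_f + β × MRP = 1.18% + 1.9030 × 5.97% = 12.54%

12.54%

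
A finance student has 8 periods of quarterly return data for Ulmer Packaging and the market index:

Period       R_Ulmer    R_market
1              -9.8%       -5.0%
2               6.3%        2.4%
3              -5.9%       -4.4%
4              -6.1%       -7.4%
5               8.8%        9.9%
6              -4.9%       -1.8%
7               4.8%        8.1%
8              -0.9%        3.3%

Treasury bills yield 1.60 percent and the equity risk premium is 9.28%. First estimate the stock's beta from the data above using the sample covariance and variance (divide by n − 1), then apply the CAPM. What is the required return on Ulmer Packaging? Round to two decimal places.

Mean R_i = (-9.8 + 6.3 − 5.9 − 6.1 + 8.8 − 4.9 + 4.8 − 0.9) / 8 = -0.9625%
Mean R_m = (-5.0 + 2.4 − 4.4 − 7.4 + 9.9 − 1.8 + 8.1 + 3.3) / 8 = 0.6375%
Σ(R_i − R̄_i)(R_m − R̄_m) = 271.9788  ⇒  Cov = 271.9788 / 7 = 38.8541
Σ(R_m − R̄_m)² = 279.3788  ⇒  Var(R_m) = 279.3788 / 7 = 39.9113
β = Cov / Var(R_m) = 38.8541 / 39.9113 = 0.9735
E(R) = R_f + β × MRP = 1.60% + 0.9735 × 9.28% = 10.63%

10.63%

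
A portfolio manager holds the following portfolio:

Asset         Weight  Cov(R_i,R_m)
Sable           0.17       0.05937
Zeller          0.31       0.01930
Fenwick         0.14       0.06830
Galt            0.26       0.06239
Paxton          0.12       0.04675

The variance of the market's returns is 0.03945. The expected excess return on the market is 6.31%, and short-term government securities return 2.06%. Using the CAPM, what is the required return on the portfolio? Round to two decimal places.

9.65%

β_Sable = 0.05937 / 0.03945 = 1.5049
β_Zeller = 0.01930 / 0.03945 = 0.4892
β_Fenwick = 0.06830 / 0.03945 = 1.7313
β_Galt = 0.06239 / 0.03945 = 1.5815
β_Paxton = 0.04675 / 0.03945 = 1.1850
β_P = Σ w_i β_i = 0.17×1.5049 + 0.31×0.4892 + 0.14×1.7313 + 0.26×1.5815 + 0.12×1.1850 = 1.2033
E(R_P) = R_f + β_P × MRP = 2.06% + 1.2033 × 6.31% = 9.65%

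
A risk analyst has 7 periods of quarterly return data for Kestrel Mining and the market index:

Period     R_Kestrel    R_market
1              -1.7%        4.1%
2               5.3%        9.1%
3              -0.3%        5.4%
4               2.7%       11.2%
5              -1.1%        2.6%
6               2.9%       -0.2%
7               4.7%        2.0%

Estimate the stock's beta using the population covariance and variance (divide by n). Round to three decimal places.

0.151

Mean R_i = (-1.7 + 5.3 − 0.3 + 2.7 − 1.1 + 2.9 + 4.7) / 7 = 1.7857%
Mean R_m = (4.1 + 9.1 + 5.4 + 11.2 + 2.6 − 0.2 + 2.0) / 7 = 4.8857%
Σ(R_i − R̄_i)(R_m − R̄_m) = 14.7686  ⇒  Cov = 14.7686 / 7 = 2.1098
Σ(R_m − R̄_m)² = 97.9286  ⇒  Var(R_m) = 97.9286 / 7 = 13.9898
β = Cov / Var(R_m) = 2.1098 / 13.9898 = 0.1508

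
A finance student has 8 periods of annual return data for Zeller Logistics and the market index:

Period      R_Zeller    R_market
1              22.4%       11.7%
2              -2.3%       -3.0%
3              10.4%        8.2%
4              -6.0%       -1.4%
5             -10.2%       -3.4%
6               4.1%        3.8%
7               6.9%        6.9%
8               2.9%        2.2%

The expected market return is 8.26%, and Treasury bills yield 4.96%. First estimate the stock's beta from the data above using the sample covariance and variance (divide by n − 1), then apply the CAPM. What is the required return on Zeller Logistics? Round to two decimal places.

Mean R_i = (22.4 − 2.3 + 10.4 − 6.0 − 10.2 + 4.1 + 6.9 + 2.9) / 8 = 3.5250%
Mean R_m = (11.7 − 3.0 + 8.2 − 1.4 − 3.4 + 3.8 + 6.9 + 2.2) / 8 = 3.1250%
Σ(R_i − R̄_i)(R_m − R̄_m) = 378.7850  ⇒  Cov = 378.7850 / 7 = 54.1121
Σ(R_m − R̄_m)² = 215.4150  ⇒  Var(R_m) = 215.4150 / 7 = 30.7736
β = Cov / Var(R_m) = 54.1121 / 30.7736 = 1.7584
MRP = 8.26% − 4.96% = 3.30%
E(R) = R_f + β × MRP = 4.96% + 1.7584 × 3.30% = 10.76%

10.76%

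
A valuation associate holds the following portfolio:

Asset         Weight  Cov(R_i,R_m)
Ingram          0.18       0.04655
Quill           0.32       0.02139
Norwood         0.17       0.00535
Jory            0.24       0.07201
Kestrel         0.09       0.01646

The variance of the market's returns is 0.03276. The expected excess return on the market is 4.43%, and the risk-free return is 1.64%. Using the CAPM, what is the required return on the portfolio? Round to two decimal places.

6.36%

β_Ingram = 0.04655 / 0.03276 = 1.4209
β_Quill = 0.02139 / 0.03276 = 0.6529
β_Norwood = 0.00535 / 0.03276 = 0.1633
β_Jory = 0.07201 / 0.03276 = 2.1981
β_Kestrel = 0.01646 / 0.03276 = 0.5024
β_P = Σ w_i β_i = 0.18×1.4209 + 0.32×0.6529 + 0.17×0.1633 + 0.24×2.1981 + 0.09×0.5024 = 1.0652
E(R_P) = R_f + β_P × MRP = 1.64% + 1.0652 × 4.43% = 6.36%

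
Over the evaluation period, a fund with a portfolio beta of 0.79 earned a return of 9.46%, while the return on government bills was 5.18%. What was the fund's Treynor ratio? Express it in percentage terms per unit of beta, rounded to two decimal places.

Treynor = (R_P − R_f) / β_P = (9.46% − 5.18%) / 0.7900 = 4.28% / 0.7900 = 5.42%

5.42%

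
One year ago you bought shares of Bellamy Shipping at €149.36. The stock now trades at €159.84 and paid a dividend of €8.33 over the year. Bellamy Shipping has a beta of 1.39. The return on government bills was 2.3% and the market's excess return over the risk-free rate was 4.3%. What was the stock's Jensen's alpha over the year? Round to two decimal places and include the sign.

Realised HPR = (P1 + D1 − P0) / P0 = (159.84 + 8.33 − 149.36) / 149.36 = 18.81 / 149.36 = 12.5937%
CAPM required = R_f + β·MRP = 2.3% + 1.39 × 4.3% = 8.2770%
α = realised − required = 12.5937% − 8.2770% = +4.32%

+4.32%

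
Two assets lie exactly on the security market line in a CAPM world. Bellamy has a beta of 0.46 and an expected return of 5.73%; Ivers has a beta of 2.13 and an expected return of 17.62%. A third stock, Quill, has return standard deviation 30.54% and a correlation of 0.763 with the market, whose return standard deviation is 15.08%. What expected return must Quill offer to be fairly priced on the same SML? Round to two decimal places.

MRP = (17.62% − 5.73%) / (2.13 − 0.46) = 7.1198%
R_f = 5.73% − 0.46 × 7.1198% = 2.4549%
β_Quill = ρ·σ_i/σ_m = 0.763 × 30.54 / 15.08 = 1.5452
E(R_Quill) = R_f + β × MRP = 2.4549% + 1.5452 × 7.1198% = 13.46%

13.46%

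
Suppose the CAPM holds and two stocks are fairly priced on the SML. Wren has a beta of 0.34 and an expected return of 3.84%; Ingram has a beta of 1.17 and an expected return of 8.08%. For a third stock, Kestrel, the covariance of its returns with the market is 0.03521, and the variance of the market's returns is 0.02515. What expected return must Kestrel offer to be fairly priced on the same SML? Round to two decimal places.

9.25%

MRP = (8.08% − 3.84%) / (1.17 − 0.34) = 5.1084%
R_f = 3.84% − 0.34 × 5.1084% = 2.1031%
β_Kestrel = Cov / Var(R_m) = 0.03521 / 0.02515 = 1.4000
E(R_Kestrel) = R_f + β × MRP = 2.1031% + 1.4000 × 5.1084% = 9.25%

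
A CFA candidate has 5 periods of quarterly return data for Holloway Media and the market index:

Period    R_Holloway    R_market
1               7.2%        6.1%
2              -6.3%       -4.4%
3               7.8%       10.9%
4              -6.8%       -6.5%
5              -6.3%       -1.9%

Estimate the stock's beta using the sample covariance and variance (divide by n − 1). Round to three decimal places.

Mean R_i = (7.2 − 6.3 + 7.8 − 6.8 − 6.3) / 5 = -0.8800%
Mean R_m = (6.1 − 4.4 + 10.9 − 6.5 − 1.9) / 5 = 0.8400%
Σ(R_i − R̄_i)(R_m − R̄_m) = 216.5260  ⇒  Cov = 216.5260 / 4 = 54.1315
Σ(R_m − R̄_m)² = 217.7120  ⇒  Var(R_m) = 217.7120 / 4 = 54.4280
β = Cov / Var(R_m) = 54.1315 / 54.4280 = 0.9946

0.995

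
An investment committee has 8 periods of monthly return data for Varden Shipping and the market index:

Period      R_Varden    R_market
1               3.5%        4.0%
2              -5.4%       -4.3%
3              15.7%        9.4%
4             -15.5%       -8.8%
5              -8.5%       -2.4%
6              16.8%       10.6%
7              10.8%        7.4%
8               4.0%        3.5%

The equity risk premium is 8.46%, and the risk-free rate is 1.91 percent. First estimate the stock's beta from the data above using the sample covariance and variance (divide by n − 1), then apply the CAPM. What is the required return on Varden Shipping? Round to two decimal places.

15.95%

Mean R_i = (3.5 − 5.4 + 15.7 − 15.5 − 8.5 + 16.8 + 10.8 + 4.0) / 8 = 2.6750%
Mean R_m = (4.0 − 4.3 + 9.4 − 8.8 − 2.4 + 10.6 + 7.4 + 3.5) / 8 = 2.4250%
Σ(R_i − R̄_i)(R_m − R̄_m) = 561.7050  ⇒  Cov = 561.7050 / 7 = 80.2436
Σ(R_m − R̄_m)² = 338.3750  ⇒  Var(R_m) = 338.3750 / 7 = 48.3393
β = Cov / Var(R_m) = 80.2436 / 48.3393 = 1.6600
E(R) = R_f + β × MRP = 1.91% + 1.6600 × 8.46% = 15.95%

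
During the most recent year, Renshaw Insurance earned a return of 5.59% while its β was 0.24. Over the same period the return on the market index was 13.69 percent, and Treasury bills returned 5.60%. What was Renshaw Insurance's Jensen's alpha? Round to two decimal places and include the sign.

-1.95%

Market excess return = 13.69% − 5.60% = 8.09%
CAPM benchmark = R_f + β(R_m − R_f) = 5.60% + 0.24 × 8.09% = 7.5416%
α = actual − benchmark = 5.59% − 7.5416% = -1.95%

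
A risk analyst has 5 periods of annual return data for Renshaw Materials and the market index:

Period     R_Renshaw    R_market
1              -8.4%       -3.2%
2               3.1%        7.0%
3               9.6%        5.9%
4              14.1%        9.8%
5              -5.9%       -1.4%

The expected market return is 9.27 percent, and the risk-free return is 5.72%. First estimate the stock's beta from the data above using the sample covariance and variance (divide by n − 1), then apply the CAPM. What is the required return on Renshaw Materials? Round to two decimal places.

11.51%

Mean R_i = (-8.4 + 3.1 + 9.6 + 14.1 − 5.9) / 5 = 2.5000%
Mean R_m = (-3.2 + 7.0 + 5.9 + 9.8 − 1.4) / 5 = 3.6200%
Σ(R_i − R̄_i)(R_m − R̄_m) = 206.4100  ⇒  Cov = 206.4100 / 4 = 51.6025
Σ(R_m − R̄_m)² = 126.5280  ⇒  Var(R_m) = 126.5280 / 4 = 31.6320
β = Cov / Var(R_m) = 51.6025 / 31.6320 = 1.6313
MRP = 9.27% − 5.72% = 3.55%
E(R) = R_f + β × MRP = 5.72% + 1.6313 × 3.55% = 11.51%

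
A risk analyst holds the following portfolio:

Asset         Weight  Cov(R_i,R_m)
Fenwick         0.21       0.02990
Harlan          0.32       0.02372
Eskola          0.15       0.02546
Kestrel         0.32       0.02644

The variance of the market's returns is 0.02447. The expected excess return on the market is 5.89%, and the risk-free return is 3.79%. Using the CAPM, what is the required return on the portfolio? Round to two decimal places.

β_Fenwick = 0.02990 / 0.02447 = 1.2219
β_Harlan = 0.02372 / 0.02447 = 0.9694
β_Eskola = 0.02546 / 0.02447 = 1.0405
β_Kestrel = 0.02644 / 0.02447 = 1.0805
β_P = Σ w_i β_i = 0.21×1.2219 + 0.32×0.9694 + 0.15×1.0405 + 0.32×1.0805 = 1.0686
E(R_P) = R_f + β_P × MRP = 3.79% + 1.0686 × 5.89% = 10.08%

10.08%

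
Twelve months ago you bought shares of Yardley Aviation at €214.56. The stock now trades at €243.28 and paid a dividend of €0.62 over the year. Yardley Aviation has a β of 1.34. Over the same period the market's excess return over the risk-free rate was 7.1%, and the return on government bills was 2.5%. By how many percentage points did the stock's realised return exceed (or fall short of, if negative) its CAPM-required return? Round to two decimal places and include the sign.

Realised HPR = (P1 + D1 − P0) / P0 = (243.28 + 0.62 − 214.56) / 214.56 = 29.34 / 214.56 = 13.6745%
CAPM required = R_f + β·MRP = 2.5% + 1.34 × 7.1% = 12.0140%
α = realised − required = 13.6745% − 12.0140% = +1.66%

+1.66%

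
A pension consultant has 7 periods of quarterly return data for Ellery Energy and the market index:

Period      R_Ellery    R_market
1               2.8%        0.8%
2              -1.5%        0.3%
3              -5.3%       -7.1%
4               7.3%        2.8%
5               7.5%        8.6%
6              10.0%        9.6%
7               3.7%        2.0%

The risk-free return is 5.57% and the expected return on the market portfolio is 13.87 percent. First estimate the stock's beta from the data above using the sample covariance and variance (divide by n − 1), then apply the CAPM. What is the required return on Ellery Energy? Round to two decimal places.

13.01%

Mean R_i = (2.8 − 1.5 − 5.3 + 7.3 + 7.5 + 10.0 + 3.7) / 7 = 3.5000%
Mean R_m = (0.8 + 0.3 − 7.1 + 2.8 + 8.6 + 9.6 + 2.0) / 7 = 2.4286%
Σ(R_i − R̄_i)(R_m − R̄_m) = 168.2600  ⇒  Cov = 168.2600 / 6 = 28.0433
Σ(R_m − R̄_m)² = 187.8143  ⇒  Var(R_m) = 187.8143 / 6 = 31.3024
β = Cov / Var(R_m) = 28.0433 / 31.3024 = 0.8959
MRP = 13.87% − 5.57% = 8.30%
E(R) = R_f + β × MRP = 5.57% + 0.8959 × 8.30% = 13.01%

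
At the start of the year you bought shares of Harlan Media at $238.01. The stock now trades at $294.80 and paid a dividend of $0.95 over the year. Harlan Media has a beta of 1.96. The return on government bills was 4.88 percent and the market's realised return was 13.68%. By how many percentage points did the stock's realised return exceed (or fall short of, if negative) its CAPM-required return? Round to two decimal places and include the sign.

+2.13%

Realised HPR = (P1 + D1 − P0) / P0 = (294.80 + 0.95 − 238.01) / 238.01 = 57.74 / 238.01 = 24.2595%
MRP = 13.68% − 4.88% = 8.80%
CAPM required = R_f + β·MRP = 4.88% + 1.96 × 8.80% = 22.1280%
α = realised − required = 24.2595% − 22.1280% = +2.13%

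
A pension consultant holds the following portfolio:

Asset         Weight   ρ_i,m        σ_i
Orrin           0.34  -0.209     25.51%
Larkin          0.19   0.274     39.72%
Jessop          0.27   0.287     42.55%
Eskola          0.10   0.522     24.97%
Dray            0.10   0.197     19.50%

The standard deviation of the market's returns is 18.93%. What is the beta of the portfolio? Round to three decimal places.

0.277

β_Orrin = -0.209 × 25.51% / 18.93% = -0.2816
β_Larkin = 0.274 × 39.72% / 18.93% = 0.5749
β_Jessop = 0.287 × 42.55% / 18.93% = 0.6451
β_Eskola = 0.522 × 24.97% / 18.93% = 0.6886
β_Dray = 0.197 × 19.50% / 18.93% = 0.2029
β_P = Σ w_i β_i = 0.34×-0.2816 + 0.19×0.5749 + 0.27×0.6451 + 0.10×0.6886 + 0.10×0.2029 = 0.2768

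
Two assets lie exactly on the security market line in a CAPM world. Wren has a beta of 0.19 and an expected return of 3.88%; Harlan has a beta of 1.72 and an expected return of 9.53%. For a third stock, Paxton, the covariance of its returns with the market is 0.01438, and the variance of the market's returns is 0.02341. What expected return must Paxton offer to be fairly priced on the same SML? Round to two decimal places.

5.45%

MRP = (9.53% − 3.88%) / (1.72 − 0.19) = 3.6928%
R_f = 3.88% − 0.19 × 3.6928% = 3.1784%
β_Paxton = Cov / Var(R_m) = 0.01438 / 0.02341 = 0.6143
E(R_Paxton) = R_f + β × MRP = 3.1784% + 0.6143 × 3.6928% = 5.45%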